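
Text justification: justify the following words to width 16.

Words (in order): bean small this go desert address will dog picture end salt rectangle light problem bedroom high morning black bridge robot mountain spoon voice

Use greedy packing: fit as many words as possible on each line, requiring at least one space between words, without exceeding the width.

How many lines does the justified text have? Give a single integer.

Line 1: ['bean', 'small', 'this'] (min_width=15, slack=1)
Line 2: ['go', 'desert'] (min_width=9, slack=7)
Line 3: ['address', 'will', 'dog'] (min_width=16, slack=0)
Line 4: ['picture', 'end', 'salt'] (min_width=16, slack=0)
Line 5: ['rectangle', 'light'] (min_width=15, slack=1)
Line 6: ['problem', 'bedroom'] (min_width=15, slack=1)
Line 7: ['high', 'morning'] (min_width=12, slack=4)
Line 8: ['black', 'bridge'] (min_width=12, slack=4)
Line 9: ['robot', 'mountain'] (min_width=14, slack=2)
Line 10: ['spoon', 'voice'] (min_width=11, slack=5)
Total lines: 10

Answer: 10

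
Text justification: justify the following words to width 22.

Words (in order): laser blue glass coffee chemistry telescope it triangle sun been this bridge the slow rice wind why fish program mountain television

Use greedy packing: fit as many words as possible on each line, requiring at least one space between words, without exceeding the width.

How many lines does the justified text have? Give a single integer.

Line 1: ['laser', 'blue', 'glass'] (min_width=16, slack=6)
Line 2: ['coffee', 'chemistry'] (min_width=16, slack=6)
Line 3: ['telescope', 'it', 'triangle'] (min_width=21, slack=1)
Line 4: ['sun', 'been', 'this', 'bridge'] (min_width=20, slack=2)
Line 5: ['the', 'slow', 'rice', 'wind', 'why'] (min_width=22, slack=0)
Line 6: ['fish', 'program', 'mountain'] (min_width=21, slack=1)
Line 7: ['television'] (min_width=10, slack=12)
Total lines: 7

Answer: 7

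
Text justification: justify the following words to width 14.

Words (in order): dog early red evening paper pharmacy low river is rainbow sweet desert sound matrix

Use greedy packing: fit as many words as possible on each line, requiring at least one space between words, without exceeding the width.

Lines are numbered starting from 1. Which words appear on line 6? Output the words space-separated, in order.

Answer: desert sound

Derivation:
Line 1: ['dog', 'early', 'red'] (min_width=13, slack=1)
Line 2: ['evening', 'paper'] (min_width=13, slack=1)
Line 3: ['pharmacy', 'low'] (min_width=12, slack=2)
Line 4: ['river', 'is'] (min_width=8, slack=6)
Line 5: ['rainbow', 'sweet'] (min_width=13, slack=1)
Line 6: ['desert', 'sound'] (min_width=12, slack=2)
Line 7: ['matrix'] (min_width=6, slack=8)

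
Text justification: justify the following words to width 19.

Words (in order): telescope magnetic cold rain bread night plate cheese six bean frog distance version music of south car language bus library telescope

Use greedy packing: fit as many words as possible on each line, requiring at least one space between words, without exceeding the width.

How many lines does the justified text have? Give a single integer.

Line 1: ['telescope', 'magnetic'] (min_width=18, slack=1)
Line 2: ['cold', 'rain', 'bread'] (min_width=15, slack=4)
Line 3: ['night', 'plate', 'cheese'] (min_width=18, slack=1)
Line 4: ['six', 'bean', 'frog'] (min_width=13, slack=6)
Line 5: ['distance', 'version'] (min_width=16, slack=3)
Line 6: ['music', 'of', 'south', 'car'] (min_width=18, slack=1)
Line 7: ['language', 'bus'] (min_width=12, slack=7)
Line 8: ['library', 'telescope'] (min_width=17, slack=2)
Total lines: 8

Answer: 8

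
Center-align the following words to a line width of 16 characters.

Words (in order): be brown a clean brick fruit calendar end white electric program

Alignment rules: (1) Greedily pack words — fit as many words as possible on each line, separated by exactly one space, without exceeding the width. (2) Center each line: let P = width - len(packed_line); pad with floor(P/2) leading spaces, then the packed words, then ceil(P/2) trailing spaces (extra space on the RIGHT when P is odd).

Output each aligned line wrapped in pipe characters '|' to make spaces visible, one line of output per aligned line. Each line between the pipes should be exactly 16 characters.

Line 1: ['be', 'brown', 'a', 'clean'] (min_width=16, slack=0)
Line 2: ['brick', 'fruit'] (min_width=11, slack=5)
Line 3: ['calendar', 'end'] (min_width=12, slack=4)
Line 4: ['white', 'electric'] (min_width=14, slack=2)
Line 5: ['program'] (min_width=7, slack=9)

Answer: |be brown a clean|
|  brick fruit   |
|  calendar end  |
| white electric |
|    program     |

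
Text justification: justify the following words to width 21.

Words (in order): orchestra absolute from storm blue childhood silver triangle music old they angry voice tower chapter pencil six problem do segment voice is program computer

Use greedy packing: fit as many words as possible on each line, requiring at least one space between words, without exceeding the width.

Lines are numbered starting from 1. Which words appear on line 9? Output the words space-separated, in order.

Answer: program computer

Derivation:
Line 1: ['orchestra', 'absolute'] (min_width=18, slack=3)
Line 2: ['from', 'storm', 'blue'] (min_width=15, slack=6)
Line 3: ['childhood', 'silver'] (min_width=16, slack=5)
Line 4: ['triangle', 'music', 'old'] (min_width=18, slack=3)
Line 5: ['they', 'angry', 'voice'] (min_width=16, slack=5)
Line 6: ['tower', 'chapter', 'pencil'] (min_width=20, slack=1)
Line 7: ['six', 'problem', 'do'] (min_width=14, slack=7)
Line 8: ['segment', 'voice', 'is'] (min_width=16, slack=5)
Line 9: ['program', 'computer'] (min_width=16, slack=5)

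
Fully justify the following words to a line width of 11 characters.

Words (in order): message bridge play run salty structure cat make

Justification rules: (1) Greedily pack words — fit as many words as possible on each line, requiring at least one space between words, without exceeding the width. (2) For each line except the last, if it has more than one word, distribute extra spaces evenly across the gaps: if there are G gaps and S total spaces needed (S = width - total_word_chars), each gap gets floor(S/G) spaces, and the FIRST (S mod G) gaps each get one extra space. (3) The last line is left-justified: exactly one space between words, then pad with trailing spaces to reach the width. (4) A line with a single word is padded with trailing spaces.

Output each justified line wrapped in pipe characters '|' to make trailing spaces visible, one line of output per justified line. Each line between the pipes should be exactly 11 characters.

Line 1: ['message'] (min_width=7, slack=4)
Line 2: ['bridge', 'play'] (min_width=11, slack=0)
Line 3: ['run', 'salty'] (min_width=9, slack=2)
Line 4: ['structure'] (min_width=9, slack=2)
Line 5: ['cat', 'make'] (min_width=8, slack=3)

Answer: |message    |
|bridge play|
|run   salty|
|structure  |
|cat make   |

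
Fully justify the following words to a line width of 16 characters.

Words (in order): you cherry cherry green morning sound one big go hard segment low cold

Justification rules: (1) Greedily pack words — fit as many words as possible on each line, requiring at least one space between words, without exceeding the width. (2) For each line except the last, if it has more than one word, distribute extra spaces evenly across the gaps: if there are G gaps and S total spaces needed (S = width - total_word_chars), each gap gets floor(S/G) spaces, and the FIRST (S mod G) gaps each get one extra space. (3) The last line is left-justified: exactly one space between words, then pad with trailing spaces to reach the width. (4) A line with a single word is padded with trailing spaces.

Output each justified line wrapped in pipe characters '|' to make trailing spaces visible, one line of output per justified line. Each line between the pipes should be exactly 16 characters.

Line 1: ['you', 'cherry'] (min_width=10, slack=6)
Line 2: ['cherry', 'green'] (min_width=12, slack=4)
Line 3: ['morning', 'sound'] (min_width=13, slack=3)
Line 4: ['one', 'big', 'go', 'hard'] (min_width=15, slack=1)
Line 5: ['segment', 'low', 'cold'] (min_width=16, slack=0)

Answer: |you       cherry|
|cherry     green|
|morning    sound|
|one  big go hard|
|segment low cold|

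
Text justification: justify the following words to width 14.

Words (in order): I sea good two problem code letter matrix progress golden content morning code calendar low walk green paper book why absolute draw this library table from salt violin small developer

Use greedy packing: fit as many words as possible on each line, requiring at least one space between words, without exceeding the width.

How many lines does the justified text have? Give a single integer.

Line 1: ['I', 'sea', 'good', 'two'] (min_width=14, slack=0)
Line 2: ['problem', 'code'] (min_width=12, slack=2)
Line 3: ['letter', 'matrix'] (min_width=13, slack=1)
Line 4: ['progress'] (min_width=8, slack=6)
Line 5: ['golden', 'content'] (min_width=14, slack=0)
Line 6: ['morning', 'code'] (min_width=12, slack=2)
Line 7: ['calendar', 'low'] (min_width=12, slack=2)
Line 8: ['walk', 'green'] (min_width=10, slack=4)
Line 9: ['paper', 'book', 'why'] (min_width=14, slack=0)
Line 10: ['absolute', 'draw'] (min_width=13, slack=1)
Line 11: ['this', 'library'] (min_width=12, slack=2)
Line 12: ['table', 'from'] (min_width=10, slack=4)
Line 13: ['salt', 'violin'] (min_width=11, slack=3)
Line 14: ['small'] (min_width=5, slack=9)
Line 15: ['developer'] (min_width=9, slack=5)
Total lines: 15

Answer: 15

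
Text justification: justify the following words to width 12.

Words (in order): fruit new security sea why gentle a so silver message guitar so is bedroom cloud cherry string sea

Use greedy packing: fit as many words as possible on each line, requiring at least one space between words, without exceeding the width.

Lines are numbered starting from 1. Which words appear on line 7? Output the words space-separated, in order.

Answer: bedroom

Derivation:
Line 1: ['fruit', 'new'] (min_width=9, slack=3)
Line 2: ['security', 'sea'] (min_width=12, slack=0)
Line 3: ['why', 'gentle', 'a'] (min_width=12, slack=0)
Line 4: ['so', 'silver'] (min_width=9, slack=3)
Line 5: ['message'] (min_width=7, slack=5)
Line 6: ['guitar', 'so', 'is'] (min_width=12, slack=0)
Line 7: ['bedroom'] (min_width=7, slack=5)
Line 8: ['cloud', 'cherry'] (min_width=12, slack=0)
Line 9: ['string', 'sea'] (min_width=10, slack=2)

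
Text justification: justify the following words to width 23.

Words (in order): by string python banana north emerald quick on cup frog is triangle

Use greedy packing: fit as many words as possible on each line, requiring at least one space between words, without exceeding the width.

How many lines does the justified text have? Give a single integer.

Line 1: ['by', 'string', 'python', 'banana'] (min_width=23, slack=0)
Line 2: ['north', 'emerald', 'quick', 'on'] (min_width=22, slack=1)
Line 3: ['cup', 'frog', 'is', 'triangle'] (min_width=20, slack=3)
Total lines: 3

Answer: 3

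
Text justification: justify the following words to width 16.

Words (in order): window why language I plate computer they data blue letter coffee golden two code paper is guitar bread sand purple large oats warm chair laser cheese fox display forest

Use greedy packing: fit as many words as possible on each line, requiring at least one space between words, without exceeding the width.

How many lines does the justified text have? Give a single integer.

Answer: 12

Derivation:
Line 1: ['window', 'why'] (min_width=10, slack=6)
Line 2: ['language', 'I', 'plate'] (min_width=16, slack=0)
Line 3: ['computer', 'they'] (min_width=13, slack=3)
Line 4: ['data', 'blue', 'letter'] (min_width=16, slack=0)
Line 5: ['coffee', 'golden'] (min_width=13, slack=3)
Line 6: ['two', 'code', 'paper'] (min_width=14, slack=2)
Line 7: ['is', 'guitar', 'bread'] (min_width=15, slack=1)
Line 8: ['sand', 'purple'] (min_width=11, slack=5)
Line 9: ['large', 'oats', 'warm'] (min_width=15, slack=1)
Line 10: ['chair', 'laser'] (min_width=11, slack=5)
Line 11: ['cheese', 'fox'] (min_width=10, slack=6)
Line 12: ['display', 'forest'] (min_width=14, slack=2)
Total lines: 12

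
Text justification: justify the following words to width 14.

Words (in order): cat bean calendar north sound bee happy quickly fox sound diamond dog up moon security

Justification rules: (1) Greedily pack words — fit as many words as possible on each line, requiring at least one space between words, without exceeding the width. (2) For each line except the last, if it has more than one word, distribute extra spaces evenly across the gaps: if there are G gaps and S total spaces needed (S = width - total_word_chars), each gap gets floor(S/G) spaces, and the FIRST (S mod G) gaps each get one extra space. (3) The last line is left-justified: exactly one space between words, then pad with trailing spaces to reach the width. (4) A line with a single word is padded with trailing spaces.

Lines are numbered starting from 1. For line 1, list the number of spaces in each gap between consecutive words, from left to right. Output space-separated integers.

Line 1: ['cat', 'bean'] (min_width=8, slack=6)
Line 2: ['calendar', 'north'] (min_width=14, slack=0)
Line 3: ['sound', 'bee'] (min_width=9, slack=5)
Line 4: ['happy', 'quickly'] (min_width=13, slack=1)
Line 5: ['fox', 'sound'] (min_width=9, slack=5)
Line 6: ['diamond', 'dog', 'up'] (min_width=14, slack=0)
Line 7: ['moon', 'security'] (min_width=13, slack=1)

Answer: 7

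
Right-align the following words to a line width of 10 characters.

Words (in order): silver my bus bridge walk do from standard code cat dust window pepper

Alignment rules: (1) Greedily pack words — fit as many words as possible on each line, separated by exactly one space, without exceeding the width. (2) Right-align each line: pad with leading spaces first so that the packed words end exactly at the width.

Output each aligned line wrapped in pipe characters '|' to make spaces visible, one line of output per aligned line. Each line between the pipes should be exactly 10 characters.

Answer: | silver my|
|bus bridge|
|   walk do|
|      from|
|  standard|
|  code cat|
|      dust|
|    window|
|    pepper|

Derivation:
Line 1: ['silver', 'my'] (min_width=9, slack=1)
Line 2: ['bus', 'bridge'] (min_width=10, slack=0)
Line 3: ['walk', 'do'] (min_width=7, slack=3)
Line 4: ['from'] (min_width=4, slack=6)
Line 5: ['standard'] (min_width=8, slack=2)
Line 6: ['code', 'cat'] (min_width=8, slack=2)
Line 7: ['dust'] (min_width=4, slack=6)
Line 8: ['window'] (min_width=6, slack=4)
Line 9: ['pepper'] (min_width=6, slack=4)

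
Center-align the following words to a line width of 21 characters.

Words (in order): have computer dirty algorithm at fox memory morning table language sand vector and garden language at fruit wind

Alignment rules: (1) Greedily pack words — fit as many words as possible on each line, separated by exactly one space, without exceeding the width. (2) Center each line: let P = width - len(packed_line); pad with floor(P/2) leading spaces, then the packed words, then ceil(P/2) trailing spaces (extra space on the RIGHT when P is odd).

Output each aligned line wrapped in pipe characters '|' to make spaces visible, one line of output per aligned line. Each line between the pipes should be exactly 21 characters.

Answer: | have computer dirty |
|  algorithm at fox   |
|memory morning table |
|language sand vector |
| and garden language |
|    at fruit wind    |

Derivation:
Line 1: ['have', 'computer', 'dirty'] (min_width=19, slack=2)
Line 2: ['algorithm', 'at', 'fox'] (min_width=16, slack=5)
Line 3: ['memory', 'morning', 'table'] (min_width=20, slack=1)
Line 4: ['language', 'sand', 'vector'] (min_width=20, slack=1)
Line 5: ['and', 'garden', 'language'] (min_width=19, slack=2)
Line 6: ['at', 'fruit', 'wind'] (min_width=13, slack=8)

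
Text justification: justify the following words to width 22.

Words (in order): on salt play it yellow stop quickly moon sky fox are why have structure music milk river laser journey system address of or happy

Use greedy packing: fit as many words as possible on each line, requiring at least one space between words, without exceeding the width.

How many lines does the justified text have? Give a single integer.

Answer: 7

Derivation:
Line 1: ['on', 'salt', 'play', 'it', 'yellow'] (min_width=22, slack=0)
Line 2: ['stop', 'quickly', 'moon', 'sky'] (min_width=21, slack=1)
Line 3: ['fox', 'are', 'why', 'have'] (min_width=16, slack=6)
Line 4: ['structure', 'music', 'milk'] (min_width=20, slack=2)
Line 5: ['river', 'laser', 'journey'] (min_width=19, slack=3)
Line 6: ['system', 'address', 'of', 'or'] (min_width=20, slack=2)
Line 7: ['happy'] (min_width=5, slack=17)
Total lines: 7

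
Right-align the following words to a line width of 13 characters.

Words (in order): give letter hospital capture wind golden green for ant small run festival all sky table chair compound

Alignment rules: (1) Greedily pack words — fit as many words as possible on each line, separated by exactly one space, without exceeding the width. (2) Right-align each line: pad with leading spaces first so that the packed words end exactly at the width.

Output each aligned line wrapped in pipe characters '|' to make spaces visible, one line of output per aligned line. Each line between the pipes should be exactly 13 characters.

Line 1: ['give', 'letter'] (min_width=11, slack=2)
Line 2: ['hospital'] (min_width=8, slack=5)
Line 3: ['capture', 'wind'] (min_width=12, slack=1)
Line 4: ['golden', 'green'] (min_width=12, slack=1)
Line 5: ['for', 'ant', 'small'] (min_width=13, slack=0)
Line 6: ['run', 'festival'] (min_width=12, slack=1)
Line 7: ['all', 'sky', 'table'] (min_width=13, slack=0)
Line 8: ['chair'] (min_width=5, slack=8)
Line 9: ['compound'] (min_width=8, slack=5)

Answer: |  give letter|
|     hospital|
| capture wind|
| golden green|
|for ant small|
| run festival|
|all sky table|
|        chair|
|     compound|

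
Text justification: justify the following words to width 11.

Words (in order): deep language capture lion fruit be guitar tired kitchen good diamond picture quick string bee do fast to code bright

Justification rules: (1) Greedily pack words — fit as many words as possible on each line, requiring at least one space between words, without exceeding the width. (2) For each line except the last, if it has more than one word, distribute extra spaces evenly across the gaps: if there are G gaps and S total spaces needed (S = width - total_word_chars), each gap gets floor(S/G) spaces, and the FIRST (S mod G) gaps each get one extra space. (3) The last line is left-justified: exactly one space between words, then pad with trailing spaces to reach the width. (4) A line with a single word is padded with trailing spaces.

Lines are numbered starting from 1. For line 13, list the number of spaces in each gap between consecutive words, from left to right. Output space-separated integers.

Answer: 2 1

Derivation:
Line 1: ['deep'] (min_width=4, slack=7)
Line 2: ['language'] (min_width=8, slack=3)
Line 3: ['capture'] (min_width=7, slack=4)
Line 4: ['lion', 'fruit'] (min_width=10, slack=1)
Line 5: ['be', 'guitar'] (min_width=9, slack=2)
Line 6: ['tired'] (min_width=5, slack=6)
Line 7: ['kitchen'] (min_width=7, slack=4)
Line 8: ['good'] (min_width=4, slack=7)
Line 9: ['diamond'] (min_width=7, slack=4)
Line 10: ['picture'] (min_width=7, slack=4)
Line 11: ['quick'] (min_width=5, slack=6)
Line 12: ['string', 'bee'] (min_width=10, slack=1)
Line 13: ['do', 'fast', 'to'] (min_width=10, slack=1)
Line 14: ['code', 'bright'] (min_width=11, slack=0)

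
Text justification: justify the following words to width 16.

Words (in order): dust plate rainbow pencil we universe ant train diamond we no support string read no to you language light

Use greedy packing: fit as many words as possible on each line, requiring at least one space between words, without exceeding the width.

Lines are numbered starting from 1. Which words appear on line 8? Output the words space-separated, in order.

Answer: light

Derivation:
Line 1: ['dust', 'plate'] (min_width=10, slack=6)
Line 2: ['rainbow', 'pencil'] (min_width=14, slack=2)
Line 3: ['we', 'universe', 'ant'] (min_width=15, slack=1)
Line 4: ['train', 'diamond', 'we'] (min_width=16, slack=0)
Line 5: ['no', 'support'] (min_width=10, slack=6)
Line 6: ['string', 'read', 'no'] (min_width=14, slack=2)
Line 7: ['to', 'you', 'language'] (min_width=15, slack=1)
Line 8: ['light'] (min_width=5, slack=11)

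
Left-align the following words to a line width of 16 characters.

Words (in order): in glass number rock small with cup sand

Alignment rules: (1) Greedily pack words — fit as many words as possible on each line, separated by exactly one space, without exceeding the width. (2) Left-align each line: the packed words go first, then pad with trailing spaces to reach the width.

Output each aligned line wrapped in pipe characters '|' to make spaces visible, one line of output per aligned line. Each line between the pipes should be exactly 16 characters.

Line 1: ['in', 'glass', 'number'] (min_width=15, slack=1)
Line 2: ['rock', 'small', 'with'] (min_width=15, slack=1)
Line 3: ['cup', 'sand'] (min_width=8, slack=8)

Answer: |in glass number |
|rock small with |
|cup sand        |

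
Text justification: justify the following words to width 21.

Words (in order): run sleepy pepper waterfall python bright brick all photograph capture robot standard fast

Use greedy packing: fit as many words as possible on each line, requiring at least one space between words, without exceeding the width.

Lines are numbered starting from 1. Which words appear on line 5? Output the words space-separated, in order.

Answer: robot standard fast

Derivation:
Line 1: ['run', 'sleepy', 'pepper'] (min_width=17, slack=4)
Line 2: ['waterfall', 'python'] (min_width=16, slack=5)
Line 3: ['bright', 'brick', 'all'] (min_width=16, slack=5)
Line 4: ['photograph', 'capture'] (min_width=18, slack=3)
Line 5: ['robot', 'standard', 'fast'] (min_width=19, slack=2)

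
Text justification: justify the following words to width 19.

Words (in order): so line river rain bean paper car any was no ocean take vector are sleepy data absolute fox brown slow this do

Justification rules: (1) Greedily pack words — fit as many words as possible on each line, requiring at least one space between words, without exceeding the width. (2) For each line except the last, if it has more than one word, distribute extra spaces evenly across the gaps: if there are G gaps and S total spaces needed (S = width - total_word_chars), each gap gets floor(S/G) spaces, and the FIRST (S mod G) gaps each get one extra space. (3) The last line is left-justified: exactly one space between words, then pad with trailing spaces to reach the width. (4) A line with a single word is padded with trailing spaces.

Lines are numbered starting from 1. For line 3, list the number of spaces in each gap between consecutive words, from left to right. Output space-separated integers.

Answer: 2 2 1

Derivation:
Line 1: ['so', 'line', 'river', 'rain'] (min_width=18, slack=1)
Line 2: ['bean', 'paper', 'car', 'any'] (min_width=18, slack=1)
Line 3: ['was', 'no', 'ocean', 'take'] (min_width=17, slack=2)
Line 4: ['vector', 'are', 'sleepy'] (min_width=17, slack=2)
Line 5: ['data', 'absolute', 'fox'] (min_width=17, slack=2)
Line 6: ['brown', 'slow', 'this', 'do'] (min_width=18, slack=1)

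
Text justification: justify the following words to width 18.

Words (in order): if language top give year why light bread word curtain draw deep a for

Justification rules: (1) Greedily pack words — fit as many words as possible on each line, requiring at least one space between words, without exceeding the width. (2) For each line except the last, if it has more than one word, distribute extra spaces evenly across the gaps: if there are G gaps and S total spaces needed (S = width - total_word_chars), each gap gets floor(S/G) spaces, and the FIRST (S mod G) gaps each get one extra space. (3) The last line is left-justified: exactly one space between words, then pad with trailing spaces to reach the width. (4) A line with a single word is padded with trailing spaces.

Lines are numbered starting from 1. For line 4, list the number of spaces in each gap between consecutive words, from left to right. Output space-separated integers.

Answer: 2 1

Derivation:
Line 1: ['if', 'language', 'top'] (min_width=15, slack=3)
Line 2: ['give', 'year', 'why'] (min_width=13, slack=5)
Line 3: ['light', 'bread', 'word'] (min_width=16, slack=2)
Line 4: ['curtain', 'draw', 'deep'] (min_width=17, slack=1)
Line 5: ['a', 'for'] (min_width=5, slack=13)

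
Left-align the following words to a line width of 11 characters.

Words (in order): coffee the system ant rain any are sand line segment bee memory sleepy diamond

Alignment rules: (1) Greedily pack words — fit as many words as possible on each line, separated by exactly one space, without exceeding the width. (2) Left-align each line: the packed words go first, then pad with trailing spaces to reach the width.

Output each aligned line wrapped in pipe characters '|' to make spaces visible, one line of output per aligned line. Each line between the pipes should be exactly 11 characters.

Line 1: ['coffee', 'the'] (min_width=10, slack=1)
Line 2: ['system', 'ant'] (min_width=10, slack=1)
Line 3: ['rain', 'any'] (min_width=8, slack=3)
Line 4: ['are', 'sand'] (min_width=8, slack=3)
Line 5: ['line'] (min_width=4, slack=7)
Line 6: ['segment', 'bee'] (min_width=11, slack=0)
Line 7: ['memory'] (min_width=6, slack=5)
Line 8: ['sleepy'] (min_width=6, slack=5)
Line 9: ['diamond'] (min_width=7, slack=4)

Answer: |coffee the |
|system ant |
|rain any   |
|are sand   |
|line       |
|segment bee|
|memory     |
|sleepy     |
|diamond    |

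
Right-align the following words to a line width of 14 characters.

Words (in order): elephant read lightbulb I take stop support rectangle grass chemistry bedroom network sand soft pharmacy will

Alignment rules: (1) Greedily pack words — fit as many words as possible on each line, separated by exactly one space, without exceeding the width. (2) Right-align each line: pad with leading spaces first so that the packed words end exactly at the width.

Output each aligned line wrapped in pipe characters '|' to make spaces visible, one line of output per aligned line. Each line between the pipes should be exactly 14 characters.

Line 1: ['elephant', 'read'] (min_width=13, slack=1)
Line 2: ['lightbulb', 'I'] (min_width=11, slack=3)
Line 3: ['take', 'stop'] (min_width=9, slack=5)
Line 4: ['support'] (min_width=7, slack=7)
Line 5: ['rectangle'] (min_width=9, slack=5)
Line 6: ['grass'] (min_width=5, slack=9)
Line 7: ['chemistry'] (min_width=9, slack=5)
Line 8: ['bedroom'] (min_width=7, slack=7)
Line 9: ['network', 'sand'] (min_width=12, slack=2)
Line 10: ['soft', 'pharmacy'] (min_width=13, slack=1)
Line 11: ['will'] (min_width=4, slack=10)

Answer: | elephant read|
|   lightbulb I|
|     take stop|
|       support|
|     rectangle|
|         grass|
|     chemistry|
|       bedroom|
|  network sand|
| soft pharmacy|
|          will|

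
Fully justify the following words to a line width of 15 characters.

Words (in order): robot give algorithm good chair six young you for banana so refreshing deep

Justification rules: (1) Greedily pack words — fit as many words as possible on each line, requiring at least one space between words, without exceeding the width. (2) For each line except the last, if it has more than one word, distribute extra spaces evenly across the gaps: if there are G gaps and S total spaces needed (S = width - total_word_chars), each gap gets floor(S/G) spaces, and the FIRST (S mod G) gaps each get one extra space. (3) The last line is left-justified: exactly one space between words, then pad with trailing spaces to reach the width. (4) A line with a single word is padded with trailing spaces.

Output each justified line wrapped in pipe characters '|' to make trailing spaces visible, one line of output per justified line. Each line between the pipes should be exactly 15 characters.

Answer: |robot      give|
|algorithm  good|
|chair six young|
|you  for banana|
|so   refreshing|
|deep           |

Derivation:
Line 1: ['robot', 'give'] (min_width=10, slack=5)
Line 2: ['algorithm', 'good'] (min_width=14, slack=1)
Line 3: ['chair', 'six', 'young'] (min_width=15, slack=0)
Line 4: ['you', 'for', 'banana'] (min_width=14, slack=1)
Line 5: ['so', 'refreshing'] (min_width=13, slack=2)
Line 6: ['deep'] (min_width=4, slack=11)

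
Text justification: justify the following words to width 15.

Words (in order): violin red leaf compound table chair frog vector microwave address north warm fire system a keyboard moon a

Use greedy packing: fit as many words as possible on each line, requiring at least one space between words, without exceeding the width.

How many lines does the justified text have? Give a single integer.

Answer: 9

Derivation:
Line 1: ['violin', 'red', 'leaf'] (min_width=15, slack=0)
Line 2: ['compound', 'table'] (min_width=14, slack=1)
Line 3: ['chair', 'frog'] (min_width=10, slack=5)
Line 4: ['vector'] (min_width=6, slack=9)
Line 5: ['microwave'] (min_width=9, slack=6)
Line 6: ['address', 'north'] (min_width=13, slack=2)
Line 7: ['warm', 'fire'] (min_width=9, slack=6)
Line 8: ['system', 'a'] (min_width=8, slack=7)
Line 9: ['keyboard', 'moon', 'a'] (min_width=15, slack=0)
Total lines: 9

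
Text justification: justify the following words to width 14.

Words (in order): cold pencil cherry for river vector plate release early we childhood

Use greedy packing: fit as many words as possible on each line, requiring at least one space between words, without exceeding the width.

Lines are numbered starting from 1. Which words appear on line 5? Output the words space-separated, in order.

Answer: early we

Derivation:
Line 1: ['cold', 'pencil'] (min_width=11, slack=3)
Line 2: ['cherry', 'for'] (min_width=10, slack=4)
Line 3: ['river', 'vector'] (min_width=12, slack=2)
Line 4: ['plate', 'release'] (min_width=13, slack=1)
Line 5: ['early', 'we'] (min_width=8, slack=6)
Line 6: ['childhood'] (min_width=9, slack=5)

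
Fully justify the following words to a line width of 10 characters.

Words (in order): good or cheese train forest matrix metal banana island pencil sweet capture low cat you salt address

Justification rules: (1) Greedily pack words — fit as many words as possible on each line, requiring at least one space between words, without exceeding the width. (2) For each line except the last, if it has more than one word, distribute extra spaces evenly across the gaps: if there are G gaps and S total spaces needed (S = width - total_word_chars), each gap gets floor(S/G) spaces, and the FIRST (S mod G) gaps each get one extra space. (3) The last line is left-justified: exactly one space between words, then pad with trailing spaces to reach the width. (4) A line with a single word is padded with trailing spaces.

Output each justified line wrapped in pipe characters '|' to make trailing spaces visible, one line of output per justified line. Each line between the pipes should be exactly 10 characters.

Line 1: ['good', 'or'] (min_width=7, slack=3)
Line 2: ['cheese'] (min_width=6, slack=4)
Line 3: ['train'] (min_width=5, slack=5)
Line 4: ['forest'] (min_width=6, slack=4)
Line 5: ['matrix'] (min_width=6, slack=4)
Line 6: ['metal'] (min_width=5, slack=5)
Line 7: ['banana'] (min_width=6, slack=4)
Line 8: ['island'] (min_width=6, slack=4)
Line 9: ['pencil'] (min_width=6, slack=4)
Line 10: ['sweet'] (min_width=5, slack=5)
Line 11: ['capture'] (min_width=7, slack=3)
Line 12: ['low', 'cat'] (min_width=7, slack=3)
Line 13: ['you', 'salt'] (min_width=8, slack=2)
Line 14: ['address'] (min_width=7, slack=3)

Answer: |good    or|
|cheese    |
|train     |
|forest    |
|matrix    |
|metal     |
|banana    |
|island    |
|pencil    |
|sweet     |
|capture   |
|low    cat|
|you   salt|
|address   |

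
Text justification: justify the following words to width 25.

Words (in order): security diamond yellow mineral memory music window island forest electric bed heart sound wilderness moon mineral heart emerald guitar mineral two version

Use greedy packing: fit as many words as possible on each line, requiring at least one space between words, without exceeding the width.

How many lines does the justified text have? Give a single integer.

Answer: 7

Derivation:
Line 1: ['security', 'diamond', 'yellow'] (min_width=23, slack=2)
Line 2: ['mineral', 'memory', 'music'] (min_width=20, slack=5)
Line 3: ['window', 'island', 'forest'] (min_width=20, slack=5)
Line 4: ['electric', 'bed', 'heart', 'sound'] (min_width=24, slack=1)
Line 5: ['wilderness', 'moon', 'mineral'] (min_width=23, slack=2)
Line 6: ['heart', 'emerald', 'guitar'] (min_width=20, slack=5)
Line 7: ['mineral', 'two', 'version'] (min_width=19, slack=6)
Total lines: 7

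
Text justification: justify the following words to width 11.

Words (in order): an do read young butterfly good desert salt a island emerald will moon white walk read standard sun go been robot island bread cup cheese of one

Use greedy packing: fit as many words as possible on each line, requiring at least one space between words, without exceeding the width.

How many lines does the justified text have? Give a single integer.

Answer: 17

Derivation:
Line 1: ['an', 'do', 'read'] (min_width=10, slack=1)
Line 2: ['young'] (min_width=5, slack=6)
Line 3: ['butterfly'] (min_width=9, slack=2)
Line 4: ['good', 'desert'] (min_width=11, slack=0)
Line 5: ['salt', 'a'] (min_width=6, slack=5)
Line 6: ['island'] (min_width=6, slack=5)
Line 7: ['emerald'] (min_width=7, slack=4)
Line 8: ['will', 'moon'] (min_width=9, slack=2)
Line 9: ['white', 'walk'] (min_width=10, slack=1)
Line 10: ['read'] (min_width=4, slack=7)
Line 11: ['standard'] (min_width=8, slack=3)
Line 12: ['sun', 'go', 'been'] (min_width=11, slack=0)
Line 13: ['robot'] (min_width=5, slack=6)
Line 14: ['island'] (min_width=6, slack=5)
Line 15: ['bread', 'cup'] (min_width=9, slack=2)
Line 16: ['cheese', 'of'] (min_width=9, slack=2)
Line 17: ['one'] (min_width=3, slack=8)
Total lines: 17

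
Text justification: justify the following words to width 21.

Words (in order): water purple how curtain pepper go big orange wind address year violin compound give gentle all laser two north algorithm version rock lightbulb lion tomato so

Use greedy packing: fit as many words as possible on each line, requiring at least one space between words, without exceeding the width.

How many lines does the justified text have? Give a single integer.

Answer: 9

Derivation:
Line 1: ['water', 'purple', 'how'] (min_width=16, slack=5)
Line 2: ['curtain', 'pepper', 'go', 'big'] (min_width=21, slack=0)
Line 3: ['orange', 'wind', 'address'] (min_width=19, slack=2)
Line 4: ['year', 'violin', 'compound'] (min_width=20, slack=1)
Line 5: ['give', 'gentle', 'all', 'laser'] (min_width=21, slack=0)
Line 6: ['two', 'north', 'algorithm'] (min_width=19, slack=2)
Line 7: ['version', 'rock'] (min_width=12, slack=9)
Line 8: ['lightbulb', 'lion', 'tomato'] (min_width=21, slack=0)
Line 9: ['so'] (min_width=2, slack=19)
Total lines: 9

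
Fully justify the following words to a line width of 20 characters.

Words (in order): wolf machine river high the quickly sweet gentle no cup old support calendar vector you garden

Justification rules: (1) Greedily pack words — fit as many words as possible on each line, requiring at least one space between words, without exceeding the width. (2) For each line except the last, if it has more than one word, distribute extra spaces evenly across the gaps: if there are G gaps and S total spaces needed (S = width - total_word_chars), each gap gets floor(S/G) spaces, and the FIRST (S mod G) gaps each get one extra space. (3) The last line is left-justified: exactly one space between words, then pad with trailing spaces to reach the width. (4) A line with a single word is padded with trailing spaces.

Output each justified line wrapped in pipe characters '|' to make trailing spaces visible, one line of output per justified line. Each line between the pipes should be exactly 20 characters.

Answer: |wolf  machine  river|
|high   the   quickly|
|sweet  gentle no cup|
|old support calendar|
|vector you garden   |

Derivation:
Line 1: ['wolf', 'machine', 'river'] (min_width=18, slack=2)
Line 2: ['high', 'the', 'quickly'] (min_width=16, slack=4)
Line 3: ['sweet', 'gentle', 'no', 'cup'] (min_width=19, slack=1)
Line 4: ['old', 'support', 'calendar'] (min_width=20, slack=0)
Line 5: ['vector', 'you', 'garden'] (min_width=17, slack=3)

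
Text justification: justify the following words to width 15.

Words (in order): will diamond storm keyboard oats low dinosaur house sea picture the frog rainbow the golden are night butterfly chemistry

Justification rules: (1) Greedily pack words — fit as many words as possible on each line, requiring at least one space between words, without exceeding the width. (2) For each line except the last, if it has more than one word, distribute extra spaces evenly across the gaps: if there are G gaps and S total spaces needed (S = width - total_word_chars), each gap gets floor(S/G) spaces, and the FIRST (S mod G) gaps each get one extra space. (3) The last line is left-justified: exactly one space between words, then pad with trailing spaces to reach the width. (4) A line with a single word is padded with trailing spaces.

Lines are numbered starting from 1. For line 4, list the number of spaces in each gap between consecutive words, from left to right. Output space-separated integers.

Line 1: ['will', 'diamond'] (min_width=12, slack=3)
Line 2: ['storm', 'keyboard'] (min_width=14, slack=1)
Line 3: ['oats', 'low'] (min_width=8, slack=7)
Line 4: ['dinosaur', 'house'] (min_width=14, slack=1)
Line 5: ['sea', 'picture', 'the'] (min_width=15, slack=0)
Line 6: ['frog', 'rainbow'] (min_width=12, slack=3)
Line 7: ['the', 'golden', 'are'] (min_width=14, slack=1)
Line 8: ['night', 'butterfly'] (min_width=15, slack=0)
Line 9: ['chemistry'] (min_width=9, slack=6)

Answer: 2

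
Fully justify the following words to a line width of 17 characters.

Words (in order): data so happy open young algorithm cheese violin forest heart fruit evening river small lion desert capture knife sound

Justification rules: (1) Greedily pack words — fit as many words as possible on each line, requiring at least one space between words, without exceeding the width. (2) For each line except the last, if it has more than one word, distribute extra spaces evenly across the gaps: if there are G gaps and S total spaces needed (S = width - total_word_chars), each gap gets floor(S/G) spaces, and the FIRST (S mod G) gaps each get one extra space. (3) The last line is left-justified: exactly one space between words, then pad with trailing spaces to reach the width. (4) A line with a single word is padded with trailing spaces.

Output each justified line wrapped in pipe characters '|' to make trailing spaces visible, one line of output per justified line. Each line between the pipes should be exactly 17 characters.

Line 1: ['data', 'so', 'happy'] (min_width=13, slack=4)
Line 2: ['open', 'young'] (min_width=10, slack=7)
Line 3: ['algorithm', 'cheese'] (min_width=16, slack=1)
Line 4: ['violin', 'forest'] (min_width=13, slack=4)
Line 5: ['heart', 'fruit'] (min_width=11, slack=6)
Line 6: ['evening', 'river'] (min_width=13, slack=4)
Line 7: ['small', 'lion', 'desert'] (min_width=17, slack=0)
Line 8: ['capture', 'knife'] (min_width=13, slack=4)
Line 9: ['sound'] (min_width=5, slack=12)

Answer: |data   so   happy|
|open        young|
|algorithm  cheese|
|violin     forest|
|heart       fruit|
|evening     river|
|small lion desert|
|capture     knife|
|sound            |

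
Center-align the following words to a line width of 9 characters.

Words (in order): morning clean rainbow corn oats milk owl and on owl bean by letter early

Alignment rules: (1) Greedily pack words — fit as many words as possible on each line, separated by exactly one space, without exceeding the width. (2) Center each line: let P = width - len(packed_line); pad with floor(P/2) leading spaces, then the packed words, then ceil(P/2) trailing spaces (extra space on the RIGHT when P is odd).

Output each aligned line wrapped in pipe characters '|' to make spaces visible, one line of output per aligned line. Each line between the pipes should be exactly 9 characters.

Line 1: ['morning'] (min_width=7, slack=2)
Line 2: ['clean'] (min_width=5, slack=4)
Line 3: ['rainbow'] (min_width=7, slack=2)
Line 4: ['corn', 'oats'] (min_width=9, slack=0)
Line 5: ['milk', 'owl'] (min_width=8, slack=1)
Line 6: ['and', 'on'] (min_width=6, slack=3)
Line 7: ['owl', 'bean'] (min_width=8, slack=1)
Line 8: ['by', 'letter'] (min_width=9, slack=0)
Line 9: ['early'] (min_width=5, slack=4)

Answer: | morning |
|  clean  |
| rainbow |
|corn oats|
|milk owl |
| and on  |
|owl bean |
|by letter|
|  early  |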